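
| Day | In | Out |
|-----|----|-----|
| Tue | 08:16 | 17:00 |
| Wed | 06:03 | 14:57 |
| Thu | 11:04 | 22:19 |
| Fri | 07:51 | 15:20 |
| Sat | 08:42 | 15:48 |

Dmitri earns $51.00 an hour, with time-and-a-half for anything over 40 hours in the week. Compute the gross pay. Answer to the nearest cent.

$2305.20

Tue: 08:16–17:00 = 8 h 44 min
Wed: 06:03–14:57 = 8 h 54 min
Thu: 11:04–22:19 = 11 h 15 min
Fri: 07:51–15:20 = 7 h 29 min
Sat: 08:42–15:48 = 7 h 6 min
Total worked: 43 h 28 min = 2608 min.
Regular 40 h 0 min = 2400 min at $51.00/h; overtime 3 h 28 min = 208 min at $76.50/h.
Pay = (2400 × $51.00 + 208 × $76.50) ÷ 60 = $2305.20.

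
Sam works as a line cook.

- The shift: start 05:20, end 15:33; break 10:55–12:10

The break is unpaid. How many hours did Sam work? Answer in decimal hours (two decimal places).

The shift: 05:20–15:33 = 10 h 13 min; less 75 min break → 8 h 58 min

8.97 hours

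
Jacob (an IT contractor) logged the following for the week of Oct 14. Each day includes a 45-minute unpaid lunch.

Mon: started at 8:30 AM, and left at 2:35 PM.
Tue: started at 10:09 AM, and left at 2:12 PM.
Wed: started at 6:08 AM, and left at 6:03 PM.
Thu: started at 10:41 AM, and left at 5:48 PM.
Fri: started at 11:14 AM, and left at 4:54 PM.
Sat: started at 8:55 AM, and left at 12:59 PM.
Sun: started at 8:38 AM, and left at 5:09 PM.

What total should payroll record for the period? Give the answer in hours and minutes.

42 h 10 min

Mon: 8:30 AM–2:35 PM = 6 h 5 min; less 45 min break → 5 h 20 min
Tue: 10:09 AM–2:12 PM = 4 h 3 min; less 45 min break → 3 h 18 min
Wed: 6:08 AM–6:03 PM = 11 h 55 min; less 45 min break → 11 h 10 min
Thu: 10:41 AM–5:48 PM = 7 h 7 min; less 45 min break → 6 h 22 min
Fri: 11:14 AM–4:54 PM = 5 h 40 min; less 45 min break → 4 h 55 min
Sat: 8:55 AM–12:59 PM = 4 h 4 min; less 45 min break → 3 h 19 min
Sun: 8:38 AM–5:09 PM = 8 h 31 min; less 45 min break → 7 h 46 min
Total: 5 h 20 min + 3 h 18 min + 11 h 10 min + 6 h 22 min + 4 h 55 min + 3 h 19 min + 7 h 46 min = 42 h 10 min.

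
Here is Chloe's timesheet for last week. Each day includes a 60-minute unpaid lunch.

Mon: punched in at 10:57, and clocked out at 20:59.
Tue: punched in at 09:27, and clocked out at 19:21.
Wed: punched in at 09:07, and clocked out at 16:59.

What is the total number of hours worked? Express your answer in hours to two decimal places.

Mon: 10:57–20:59 = 10 h 2 min; less 60 min break → 9 h 2 min
Tue: 09:27–19:21 = 9 h 54 min; less 60 min break → 8 h 54 min
Wed: 09:07–16:59 = 7 h 52 min; less 60 min break → 6 h 52 min
Total: 9 h 2 min + 8 h 54 min + 6 h 52 min = 24 h 48 min.

24.80 hours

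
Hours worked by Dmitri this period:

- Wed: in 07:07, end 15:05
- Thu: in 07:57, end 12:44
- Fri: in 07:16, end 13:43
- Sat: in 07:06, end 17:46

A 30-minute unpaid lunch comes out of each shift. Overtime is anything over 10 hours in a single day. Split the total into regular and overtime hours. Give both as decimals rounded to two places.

Regular 27.70 hours, overtime 0.17 hours

Wed: 07:07–15:05 = 7 h 58 min; less 30 min break → 7 h 28 min
Thu: 07:57–12:44 = 4 h 47 min; less 30 min break → 4 h 17 min
Fri: 07:16–13:43 = 6 h 27 min; less 30 min break → 5 h 57 min
Sat: 07:06–17:46 = 10 h 40 min; less 30 min break → 10 h 10 min
Wed reg 7 h 28 min / OT 0 h 0 min; Thu reg 4 h 17 min / OT 0 h 0 min; Fri reg 5 h 57 min / OT 0 h 0 min; Sat reg 10 h 0 min / OT 0 h 10 min.
Totals: regular 27 h 42 min, overtime 0 h 10 min.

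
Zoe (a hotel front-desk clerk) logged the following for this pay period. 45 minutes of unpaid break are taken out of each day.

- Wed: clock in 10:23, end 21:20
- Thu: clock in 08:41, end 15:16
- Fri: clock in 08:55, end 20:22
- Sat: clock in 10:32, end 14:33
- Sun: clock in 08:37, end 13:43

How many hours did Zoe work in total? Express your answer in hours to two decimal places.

34.35 hours

Wed: 10:23–21:20 = 10 h 57 min; less 45 min break → 10 h 12 min
Thu: 08:41–15:16 = 6 h 35 min; less 45 min break → 5 h 50 min
Fri: 08:55–20:22 = 11 h 27 min; less 45 min break → 10 h 42 min
Sat: 10:32–14:33 = 4 h 1 min; less 45 min break → 3 h 16 min
Sun: 08:37–13:43 = 5 h 6 min; less 45 min break → 4 h 21 min
Total: 10 h 12 min + 5 h 50 min + 10 h 42 min + 3 h 16 min + 4 h 21 min = 34 h 21 min.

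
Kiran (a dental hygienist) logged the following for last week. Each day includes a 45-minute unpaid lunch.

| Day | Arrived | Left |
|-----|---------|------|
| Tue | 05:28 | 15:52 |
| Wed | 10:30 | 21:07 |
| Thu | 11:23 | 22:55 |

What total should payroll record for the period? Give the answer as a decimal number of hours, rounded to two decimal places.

30.30 hours

Tue: 05:28–15:52 = 10 h 24 min; less 45 min break → 9 h 39 min
Wed: 10:30–21:07 = 10 h 37 min; less 45 min break → 9 h 52 min
Thu: 11:23–22:55 = 11 h 32 min; less 45 min break → 10 h 47 min
Total: 9 h 39 min + 9 h 52 min + 10 h 47 min = 30 h 18 min.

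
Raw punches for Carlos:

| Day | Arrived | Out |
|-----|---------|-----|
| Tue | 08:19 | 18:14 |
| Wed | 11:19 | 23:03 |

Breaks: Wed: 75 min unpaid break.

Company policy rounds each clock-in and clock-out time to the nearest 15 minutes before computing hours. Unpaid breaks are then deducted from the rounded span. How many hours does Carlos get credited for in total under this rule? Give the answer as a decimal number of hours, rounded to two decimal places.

20.50 hours

Tue: in 08:19→08:15, out 18:14→18:15; 10 h 0 min
Wed: in 11:19→11:15, out 23:03→23:00; 11 h 45 min − 75 min = 10 h 30 min
Total credited: 20 h 30 min.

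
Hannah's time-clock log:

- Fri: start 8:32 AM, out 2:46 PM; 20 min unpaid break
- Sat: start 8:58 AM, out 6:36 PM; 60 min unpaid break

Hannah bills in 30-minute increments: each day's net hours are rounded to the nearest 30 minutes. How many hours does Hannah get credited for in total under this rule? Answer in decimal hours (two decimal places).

Fri: 8:32 AM–2:46 PM = 6 h 14 min − 20 min = 5 h 54 min → rounds to 6 h 0 min
Sat: 8:58 AM–6:36 PM = 9 h 38 min − 60 min = 8 h 38 min → rounds to 8 h 30 min
Total credited: 14 h 30 min.

14.50 hours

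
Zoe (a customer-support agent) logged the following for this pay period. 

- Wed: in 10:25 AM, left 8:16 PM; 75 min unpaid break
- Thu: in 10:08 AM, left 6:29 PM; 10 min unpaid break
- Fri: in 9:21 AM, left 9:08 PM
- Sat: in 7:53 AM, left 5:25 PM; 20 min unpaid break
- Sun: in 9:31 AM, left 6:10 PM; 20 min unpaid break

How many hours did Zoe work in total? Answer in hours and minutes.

Wed: 10:25 AM–8:16 PM = 9 h 51 min; less 75 min break → 8 h 36 min
Thu: 10:08 AM–6:29 PM = 8 h 21 min; less 10 min break → 8 h 11 min
Fri: 9:21 AM–9:08 PM = 11 h 47 min
Sat: 7:53 AM–5:25 PM = 9 h 32 min; less 20 min break → 9 h 12 min
Sun: 9:31 AM–6:10 PM = 8 h 39 min; less 20 min break → 8 h 19 min
Total: 8 h 36 min + 8 h 11 min + 11 h 47 min + 9 h 12 min + 8 h 19 min = 46 h 5 min.

46 h 5 min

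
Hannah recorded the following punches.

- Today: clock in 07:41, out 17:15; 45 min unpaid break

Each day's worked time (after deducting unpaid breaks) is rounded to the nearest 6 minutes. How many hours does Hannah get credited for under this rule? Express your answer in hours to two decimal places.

8.80 hours

Today: 07:41–17:15 = 9 h 34 min − 45 min = 8 h 49 min → rounds to 8 h 48 min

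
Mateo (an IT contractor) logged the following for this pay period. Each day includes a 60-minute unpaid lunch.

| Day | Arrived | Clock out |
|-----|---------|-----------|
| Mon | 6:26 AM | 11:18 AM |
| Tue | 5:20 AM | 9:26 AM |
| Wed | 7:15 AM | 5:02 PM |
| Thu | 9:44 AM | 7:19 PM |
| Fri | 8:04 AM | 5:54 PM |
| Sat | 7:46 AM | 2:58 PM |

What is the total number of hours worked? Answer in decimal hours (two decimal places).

Mon: 6:26 AM–11:18 AM = 4 h 52 min; less 60 min break → 3 h 52 min
Tue: 5:20 AM–9:26 AM = 4 h 6 min; less 60 min break → 3 h 6 min
Wed: 7:15 AM–5:02 PM = 9 h 47 min; less 60 min break → 8 h 47 min
Thu: 9:44 AM–7:19 PM = 9 h 35 min; less 60 min break → 8 h 35 min
Fri: 8:04 AM–5:54 PM = 9 h 50 min; less 60 min break → 8 h 50 min
Sat: 7:46 AM–2:58 PM = 7 h 12 min; less 60 min break → 6 h 12 min
Total: 3 h 52 min + 3 h 6 min + 8 h 47 min + 8 h 35 min + 8 h 50 min + 6 h 12 min = 39 h 22 min.

39.37 hours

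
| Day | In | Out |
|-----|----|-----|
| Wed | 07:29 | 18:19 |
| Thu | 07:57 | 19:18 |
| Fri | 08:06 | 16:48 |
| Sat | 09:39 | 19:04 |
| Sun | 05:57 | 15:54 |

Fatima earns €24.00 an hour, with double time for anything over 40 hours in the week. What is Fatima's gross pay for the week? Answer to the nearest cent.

Wed: 07:29–18:19 = 10 h 50 min
Thu: 07:57–19:18 = 11 h 21 min
Fri: 08:06–16:48 = 8 h 42 min
Sat: 09:39–19:04 = 9 h 25 min
Sun: 05:57–15:54 = 9 h 57 min
Total worked: 50 h 15 min = 3015 min.
Regular 40 h 0 min = 2400 min at €24.00/h; overtime 10 h 15 min = 615 min at €48.00/h.
Pay = (2400 × €24.00 + 615 × €48.00) ÷ 60 = €1452.00.

€1452.00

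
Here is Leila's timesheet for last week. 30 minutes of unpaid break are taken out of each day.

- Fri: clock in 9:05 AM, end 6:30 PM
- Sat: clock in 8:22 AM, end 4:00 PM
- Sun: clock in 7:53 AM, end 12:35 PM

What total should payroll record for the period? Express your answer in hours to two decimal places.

20.25 hours

Fri: 9:05 AM–6:30 PM = 9 h 25 min; less 30 min break → 8 h 55 min
Sat: 8:22 AM–4:00 PM = 7 h 38 min; less 30 min break → 7 h 8 min
Sun: 7:53 AM–12:35 PM = 4 h 42 min; less 30 min break → 4 h 12 min
Total: 8 h 55 min + 7 h 8 min + 4 h 12 min = 20 h 15 min.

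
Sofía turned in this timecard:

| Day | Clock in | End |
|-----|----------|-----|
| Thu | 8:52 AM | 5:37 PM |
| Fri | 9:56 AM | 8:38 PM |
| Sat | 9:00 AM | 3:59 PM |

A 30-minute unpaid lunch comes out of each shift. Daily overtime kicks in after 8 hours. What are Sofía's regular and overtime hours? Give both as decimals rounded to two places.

Thu: 8:52 AM–5:37 PM = 8 h 45 min; less 30 min break → 8 h 15 min
Fri: 9:56 AM–8:38 PM = 10 h 42 min; less 30 min break → 10 h 12 min
Sat: 9:00 AM–3:59 PM = 6 h 59 min; less 30 min break → 6 h 29 min
Thu reg 8 h 0 min / OT 0 h 15 min; Fri reg 8 h 0 min / OT 2 h 12 min; Sat reg 6 h 29 min / OT 0 h 0 min.
Totals: regular 22 h 29 min, overtime 2 h 27 min.

Regular 22.48 hours, overtime 2.45 hours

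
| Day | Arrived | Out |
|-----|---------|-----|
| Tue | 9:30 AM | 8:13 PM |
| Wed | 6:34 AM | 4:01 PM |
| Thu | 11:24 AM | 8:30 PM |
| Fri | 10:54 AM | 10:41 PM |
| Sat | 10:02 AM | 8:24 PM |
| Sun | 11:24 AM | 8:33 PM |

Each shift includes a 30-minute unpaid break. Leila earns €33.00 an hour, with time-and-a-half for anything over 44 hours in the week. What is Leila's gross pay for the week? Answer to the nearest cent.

€2123.55

Tue: 9:30 AM–8:13 PM = 10 h 43 min; less 30 min break → 10 h 13 min
Wed: 6:34 AM–4:01 PM = 9 h 27 min; less 30 min break → 8 h 57 min
Thu: 11:24 AM–8:30 PM = 9 h 6 min; less 30 min break → 8 h 36 min
Fri: 10:54 AM–10:41 PM = 11 h 47 min; less 30 min break → 11 h 17 min
Sat: 10:02 AM–8:24 PM = 10 h 22 min; less 30 min break → 9 h 52 min
Sun: 11:24 AM–8:33 PM = 9 h 9 min; less 30 min break → 8 h 39 min
Total worked: 57 h 34 min = 3454 min.
Regular 44 h 0 min = 2640 min at €33.00/h; overtime 13 h 34 min = 814 min at €49.50/h.
Pay = (2640 × €33.00 + 814 × €49.50) ÷ 60 = €2123.55.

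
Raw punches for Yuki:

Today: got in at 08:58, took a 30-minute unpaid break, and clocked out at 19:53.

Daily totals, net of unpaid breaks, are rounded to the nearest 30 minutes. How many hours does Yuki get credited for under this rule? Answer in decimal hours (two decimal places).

10.50 hours

Today: 08:58–19:53 = 10 h 55 min − 30 min = 10 h 25 min → rounds to 10 h 30 min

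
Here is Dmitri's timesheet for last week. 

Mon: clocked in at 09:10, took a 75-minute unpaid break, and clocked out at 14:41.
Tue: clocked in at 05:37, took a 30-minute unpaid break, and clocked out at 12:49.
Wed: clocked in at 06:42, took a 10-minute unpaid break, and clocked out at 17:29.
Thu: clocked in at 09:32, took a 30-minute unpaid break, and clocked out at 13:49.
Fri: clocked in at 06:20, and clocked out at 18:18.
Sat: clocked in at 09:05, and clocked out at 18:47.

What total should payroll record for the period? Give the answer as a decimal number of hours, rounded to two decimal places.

47.03 hours

Mon: 09:10–14:41 = 5 h 31 min; less 75 min break → 4 h 16 min
Tue: 05:37–12:49 = 7 h 12 min; less 30 min break → 6 h 42 min
Wed: 06:42–17:29 = 10 h 47 min; less 10 min break → 10 h 37 min
Thu: 09:32–13:49 = 4 h 17 min; less 30 min break → 3 h 47 min
Fri: 06:20–18:18 = 11 h 58 min
Sat: 09:05–18:47 = 9 h 42 min
Total: 4 h 16 min + 6 h 42 min + 10 h 37 min + 3 h 47 min + 11 h 58 min + 9 h 42 min = 47 h 2 min.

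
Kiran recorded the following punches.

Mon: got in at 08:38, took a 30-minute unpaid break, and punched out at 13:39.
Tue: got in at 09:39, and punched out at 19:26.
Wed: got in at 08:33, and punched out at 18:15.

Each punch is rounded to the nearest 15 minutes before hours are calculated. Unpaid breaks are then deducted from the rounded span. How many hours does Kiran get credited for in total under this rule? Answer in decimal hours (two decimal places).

24.00 hours

Mon: in 08:38→08:45, out 13:39→13:45; 5 h 0 min − 30 min = 4 h 30 min
Tue: in 09:39→09:45, out 19:26→19:30; 9 h 45 min
Wed: in 08:33→08:30, out 18:15→18:15; 9 h 45 min
Total credited: 24 h 0 min.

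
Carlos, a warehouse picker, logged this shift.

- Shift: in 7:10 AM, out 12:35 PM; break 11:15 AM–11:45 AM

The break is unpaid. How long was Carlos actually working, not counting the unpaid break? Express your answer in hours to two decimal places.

Shift: 7:10 AM–12:35 PM = 5 h 25 min; less 30 min break → 4 h 55 min

4.92 hours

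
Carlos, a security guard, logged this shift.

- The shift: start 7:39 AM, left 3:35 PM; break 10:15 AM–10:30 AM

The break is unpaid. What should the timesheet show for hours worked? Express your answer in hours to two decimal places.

7.68 hours

The shift: 7:39 AM–3:35 PM = 7 h 56 min; less 15 min break → 7 h 41 min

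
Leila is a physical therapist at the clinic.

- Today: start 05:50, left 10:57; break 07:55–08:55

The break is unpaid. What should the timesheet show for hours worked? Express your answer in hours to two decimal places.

4.12 hours

Today: 05:50–10:57 = 5 h 7 min; less 60 min break → 4 h 7 min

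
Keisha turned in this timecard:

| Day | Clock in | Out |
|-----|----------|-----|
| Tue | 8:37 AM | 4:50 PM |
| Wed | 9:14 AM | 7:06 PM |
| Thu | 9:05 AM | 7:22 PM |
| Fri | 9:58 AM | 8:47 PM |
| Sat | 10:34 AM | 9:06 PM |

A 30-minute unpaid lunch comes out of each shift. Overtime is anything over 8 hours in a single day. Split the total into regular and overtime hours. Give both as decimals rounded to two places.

Regular 39.72 hours, overtime 7.50 hours

Tue: 8:37 AM–4:50 PM = 8 h 13 min; less 30 min break → 7 h 43 min
Wed: 9:14 AM–7:06 PM = 9 h 52 min; less 30 min break → 9 h 22 min
Thu: 9:05 AM–7:22 PM = 10 h 17 min; less 30 min break → 9 h 47 min
Fri: 9:58 AM–8:47 PM = 10 h 49 min; less 30 min break → 10 h 19 min
Sat: 10:34 AM–9:06 PM = 10 h 32 min; less 30 min break → 10 h 2 min
Tue reg 7 h 43 min / OT 0 h 0 min; Wed reg 8 h 0 min / OT 1 h 22 min; Thu reg 8 h 0 min / OT 1 h 47 min; Fri reg 8 h 0 min / OT 2 h 19 min; Sat reg 8 h 0 min / OT 2 h 2 min.
Totals: regular 39 h 43 min, overtime 7 h 30 min.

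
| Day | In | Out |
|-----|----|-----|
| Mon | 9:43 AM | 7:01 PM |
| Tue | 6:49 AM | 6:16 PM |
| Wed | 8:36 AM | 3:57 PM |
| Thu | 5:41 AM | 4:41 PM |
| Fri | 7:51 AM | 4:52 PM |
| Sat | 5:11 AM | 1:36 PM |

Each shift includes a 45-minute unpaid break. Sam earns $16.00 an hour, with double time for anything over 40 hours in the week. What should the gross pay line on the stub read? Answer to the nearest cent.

$1025.07

Mon: 9:43 AM–7:01 PM = 9 h 18 min; less 45 min break → 8 h 33 min
Tue: 6:49 AM–6:16 PM = 11 h 27 min; less 45 min break → 10 h 42 min
Wed: 8:36 AM–3:57 PM = 7 h 21 min; less 45 min break → 6 h 36 min
Thu: 5:41 AM–4:41 PM = 11 h 0 min; less 45 min break → 10 h 15 min
Fri: 7:51 AM–4:52 PM = 9 h 1 min; less 45 min break → 8 h 16 min
Sat: 5:11 AM–1:36 PM = 8 h 25 min; less 45 min break → 7 h 40 min
Total worked: 52 h 2 min = 3122 min.
Regular 40 h 0 min = 2400 min at $16.00/h; overtime 12 h 2 min = 722 min at $32.00/h.
Pay = (2400 × $16.00 + 722 × $32.00) ÷ 60 = $1025.07.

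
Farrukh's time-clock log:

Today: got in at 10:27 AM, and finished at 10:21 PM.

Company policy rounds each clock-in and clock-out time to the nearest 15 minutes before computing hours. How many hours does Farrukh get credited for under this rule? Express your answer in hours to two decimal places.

Today: in 10:27 AM→10:30 AM, out 10:21 PM→10:15 PM; 11 h 45 min

11.75 hours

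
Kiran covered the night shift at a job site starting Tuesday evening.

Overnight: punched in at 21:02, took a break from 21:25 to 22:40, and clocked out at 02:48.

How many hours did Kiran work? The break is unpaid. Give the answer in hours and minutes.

Overnight: 21:02 → midnight = 2 h 58 min; midnight → 02:48 = 2 h 48 min; span 5 h 46 min; less 75 min break → 4 h 31 min

4 h 31 min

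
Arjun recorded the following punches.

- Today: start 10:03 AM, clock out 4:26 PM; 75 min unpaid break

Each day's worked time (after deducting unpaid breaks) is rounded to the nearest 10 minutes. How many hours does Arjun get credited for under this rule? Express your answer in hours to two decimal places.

Today: 10:03 AM–4:26 PM = 6 h 23 min − 75 min = 5 h 8 min → rounds to 5 h 10 min

5.17 hours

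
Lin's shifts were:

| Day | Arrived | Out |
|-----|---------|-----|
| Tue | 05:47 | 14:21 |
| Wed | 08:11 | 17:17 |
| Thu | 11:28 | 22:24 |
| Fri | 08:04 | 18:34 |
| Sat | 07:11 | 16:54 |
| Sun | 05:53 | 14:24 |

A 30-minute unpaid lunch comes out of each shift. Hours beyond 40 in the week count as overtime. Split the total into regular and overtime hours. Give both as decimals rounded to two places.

Tue: 05:47–14:21 = 8 h 34 min; less 30 min break → 8 h 4 min
Wed: 08:11–17:17 = 9 h 6 min; less 30 min break → 8 h 36 min
Thu: 11:28–22:24 = 10 h 56 min; less 30 min break → 10 h 26 min
Fri: 08:04–18:34 = 10 h 30 min; less 30 min break → 10 h 0 min
Sat: 07:11–16:54 = 9 h 43 min; less 30 min break → 9 h 13 min
Sun: 05:53–14:24 = 8 h 31 min; less 30 min break → 8 h 1 min
Total worked: 54 h 20 min = 54.33 h.
Threshold 40 h → overtime 14 h 20 min, regular 40 h 0 min.

Regular 40.00 hours, overtime 14.33 hours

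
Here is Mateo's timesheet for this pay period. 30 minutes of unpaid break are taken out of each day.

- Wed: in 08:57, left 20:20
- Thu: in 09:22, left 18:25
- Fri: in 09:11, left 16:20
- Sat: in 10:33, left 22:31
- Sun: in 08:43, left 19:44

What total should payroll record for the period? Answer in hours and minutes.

48 h 4 min

Wed: 08:57–20:20 = 11 h 23 min; less 30 min break → 10 h 53 min
Thu: 09:22–18:25 = 9 h 3 min; less 30 min break → 8 h 33 min
Fri: 09:11–16:20 = 7 h 9 min; less 30 min break → 6 h 39 min
Sat: 10:33–22:31 = 11 h 58 min; less 30 min break → 11 h 28 min
Sun: 08:43–19:44 = 11 h 1 min; less 30 min break → 10 h 31 min
Total: 10 h 53 min + 8 h 33 min + 6 h 39 min + 11 h 28 min + 10 h 31 min = 48 h 4 min.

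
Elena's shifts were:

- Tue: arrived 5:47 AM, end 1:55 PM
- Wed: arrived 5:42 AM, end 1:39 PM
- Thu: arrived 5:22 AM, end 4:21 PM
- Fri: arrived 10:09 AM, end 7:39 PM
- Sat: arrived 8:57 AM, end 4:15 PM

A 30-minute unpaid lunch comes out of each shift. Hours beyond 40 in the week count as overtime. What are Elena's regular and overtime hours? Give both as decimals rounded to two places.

Tue: 5:47 AM–1:55 PM = 8 h 8 min; less 30 min break → 7 h 38 min
Wed: 5:42 AM–1:39 PM = 7 h 57 min; less 30 min break → 7 h 27 min
Thu: 5:22 AM–4:21 PM = 10 h 59 min; less 30 min break → 10 h 29 min
Fri: 10:09 AM–7:39 PM = 9 h 30 min; less 30 min break → 9 h 0 min
Sat: 8:57 AM–4:15 PM = 7 h 18 min; less 30 min break → 6 h 48 min
Total worked: 41 h 22 min = 41.37 h.
Threshold 40 h → overtime 1 h 22 min, regular 40 h 0 min.

Regular 40.00 hours, overtime 1.37 hours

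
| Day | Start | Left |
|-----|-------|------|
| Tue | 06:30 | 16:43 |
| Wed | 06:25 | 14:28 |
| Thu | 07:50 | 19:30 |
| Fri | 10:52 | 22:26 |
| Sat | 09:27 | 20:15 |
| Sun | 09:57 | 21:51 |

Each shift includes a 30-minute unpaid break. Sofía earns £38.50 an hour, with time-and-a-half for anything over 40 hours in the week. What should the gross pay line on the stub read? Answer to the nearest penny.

£2764.30

Tue: 06:30–16:43 = 10 h 13 min; less 30 min break → 9 h 43 min
Wed: 06:25–14:28 = 8 h 3 min; less 30 min break → 7 h 33 min
Thu: 07:50–19:30 = 11 h 40 min; less 30 min break → 11 h 10 min
Fri: 10:52–22:26 = 11 h 34 min; less 30 min break → 11 h 4 min
Sat: 09:27–20:15 = 10 h 48 min; less 30 min break → 10 h 18 min
Sun: 09:57–21:51 = 11 h 54 min; less 30 min break → 11 h 24 min
Total worked: 61 h 12 min = 3672 min.
Regular 40 h 0 min = 2400 min at £38.50/h; overtime 21 h 12 min = 1272 min at £57.75/h.
Pay = (2400 × £38.50 + 1272 × £57.75) ÷ 60 = £2764.30.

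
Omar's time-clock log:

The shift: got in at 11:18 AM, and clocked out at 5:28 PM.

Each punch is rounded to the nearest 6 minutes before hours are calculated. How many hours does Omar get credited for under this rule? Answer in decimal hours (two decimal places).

The shift: in 11:18 AM→11:18 AM, out 5:28 PM→5:30 PM; 6 h 12 min

6.20 hours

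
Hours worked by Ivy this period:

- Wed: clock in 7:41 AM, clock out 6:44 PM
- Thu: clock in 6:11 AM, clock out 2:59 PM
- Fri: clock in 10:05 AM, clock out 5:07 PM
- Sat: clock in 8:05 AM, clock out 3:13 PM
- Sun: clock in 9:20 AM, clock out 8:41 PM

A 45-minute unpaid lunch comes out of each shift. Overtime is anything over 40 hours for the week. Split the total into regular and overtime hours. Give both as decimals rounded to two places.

Regular 40.00 hours, overtime 1.62 hours

Wed: 7:41 AM–6:44 PM = 11 h 3 min; less 45 min break → 10 h 18 min
Thu: 6:11 AM–2:59 PM = 8 h 48 min; less 45 min break → 8 h 3 min
Fri: 10:05 AM–5:07 PM = 7 h 2 min; less 45 min break → 6 h 17 min
Sat: 8:05 AM–3:13 PM = 7 h 8 min; less 45 min break → 6 h 23 min
Sun: 9:20 AM–8:41 PM = 11 h 21 min; less 45 min break → 10 h 36 min
Total worked: 41 h 37 min = 41.62 h.
Threshold 40 h → overtime 1 h 37 min, regular 40 h 0 min.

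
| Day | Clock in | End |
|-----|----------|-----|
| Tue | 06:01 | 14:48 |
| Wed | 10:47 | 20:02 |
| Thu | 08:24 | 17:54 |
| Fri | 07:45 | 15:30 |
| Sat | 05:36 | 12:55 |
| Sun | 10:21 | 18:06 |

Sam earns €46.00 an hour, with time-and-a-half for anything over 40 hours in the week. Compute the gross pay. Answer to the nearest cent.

€2554.15

Tue: 06:01–14:48 = 8 h 47 min
Wed: 10:47–20:02 = 9 h 15 min
Thu: 08:24–17:54 = 9 h 30 min
Fri: 07:45–15:30 = 7 h 45 min
Sat: 05:36–12:55 = 7 h 19 min
Sun: 10:21–18:06 = 7 h 45 min
Total worked: 50 h 21 min = 3021 min.
Regular 40 h 0 min = 2400 min at €46.00/h; overtime 10 h 21 min = 621 min at €69.00/h.
Pay = (2400 × €46.00 + 621 × €69.00) ÷ 60 = €2554.15.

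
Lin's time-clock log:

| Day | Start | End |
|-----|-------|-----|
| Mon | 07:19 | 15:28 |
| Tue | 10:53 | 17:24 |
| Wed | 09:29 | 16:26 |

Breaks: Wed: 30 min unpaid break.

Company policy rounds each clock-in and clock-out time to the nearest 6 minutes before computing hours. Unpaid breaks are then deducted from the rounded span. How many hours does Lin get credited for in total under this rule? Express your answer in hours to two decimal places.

21.10 hours

Mon: in 07:19→07:18, out 15:28→15:30; 8 h 12 min
Tue: in 10:53→10:54, out 17:24→17:24; 6 h 30 min
Wed: in 09:29→09:30, out 16:26→16:24; 6 h 54 min − 30 min = 6 h 24 min
Total credited: 21 h 6 min.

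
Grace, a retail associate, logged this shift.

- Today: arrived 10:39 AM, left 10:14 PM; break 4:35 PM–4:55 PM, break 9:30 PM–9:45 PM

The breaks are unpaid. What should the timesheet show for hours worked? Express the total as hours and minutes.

Today: 10:39 AM–10:14 PM = 11 h 35 min; less 35 min break → 11 h 0 min

11 h 0 min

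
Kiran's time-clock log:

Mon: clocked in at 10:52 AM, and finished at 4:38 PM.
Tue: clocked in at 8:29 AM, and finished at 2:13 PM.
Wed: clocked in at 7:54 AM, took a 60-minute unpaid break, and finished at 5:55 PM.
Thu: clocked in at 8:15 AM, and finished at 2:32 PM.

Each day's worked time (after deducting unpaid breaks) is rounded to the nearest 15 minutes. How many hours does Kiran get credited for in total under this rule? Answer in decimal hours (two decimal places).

26.75 hours

Mon: 10:52 AM–4:38 PM = 5 h 46 min → rounds to 5 h 45 min
Tue: 8:29 AM–2:13 PM = 5 h 44 min → rounds to 5 h 45 min
Wed: 7:54 AM–5:55 PM = 10 h 1 min − 60 min = 9 h 1 min → rounds to 9 h 0 min
Thu: 8:15 AM–2:32 PM = 6 h 17 min → rounds to 6 h 15 min
Total credited: 26 h 45 min.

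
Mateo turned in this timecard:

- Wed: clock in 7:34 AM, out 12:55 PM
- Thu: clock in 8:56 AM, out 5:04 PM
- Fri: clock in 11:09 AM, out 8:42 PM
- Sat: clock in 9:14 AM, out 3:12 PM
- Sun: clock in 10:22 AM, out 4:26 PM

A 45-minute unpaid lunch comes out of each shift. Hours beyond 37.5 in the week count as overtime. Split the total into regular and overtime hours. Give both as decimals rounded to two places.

Regular 31.32 hours, overtime 0.00 hours

Wed: 7:34 AM–12:55 PM = 5 h 21 min; less 45 min break → 4 h 36 min
Thu: 8:56 AM–5:04 PM = 8 h 8 min; less 45 min break → 7 h 23 min
Fri: 11:09 AM–8:42 PM = 9 h 33 min; less 45 min break → 8 h 48 min
Sat: 9:14 AM–3:12 PM = 5 h 58 min; less 45 min break → 5 h 13 min
Sun: 10:22 AM–4:26 PM = 6 h 4 min; less 45 min break → 5 h 19 min
Total worked: 31 h 19 min = 31.32 h.
Threshold 37.5 h → overtime 0 h 0 min, regular 31 h 19 min.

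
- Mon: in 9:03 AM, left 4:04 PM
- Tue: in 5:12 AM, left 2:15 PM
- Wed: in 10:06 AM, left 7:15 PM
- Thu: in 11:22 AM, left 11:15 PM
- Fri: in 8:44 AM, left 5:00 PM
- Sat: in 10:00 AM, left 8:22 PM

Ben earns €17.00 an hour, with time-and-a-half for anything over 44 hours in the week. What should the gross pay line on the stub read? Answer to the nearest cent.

Mon: 9:03 AM–4:04 PM = 7 h 1 min
Tue: 5:12 AM–2:15 PM = 9 h 3 min
Wed: 10:06 AM–7:15 PM = 9 h 9 min
Thu: 11:22 AM–11:15 PM = 11 h 53 min
Fri: 8:44 AM–5:00 PM = 8 h 16 min
Sat: 10:00 AM–8:22 PM = 10 h 22 min
Total worked: 55 h 44 min = 3344 min.
Regular 44 h 0 min = 2640 min at €17.00/h; overtime 11 h 44 min = 704 min at €25.50/h.
Pay = (2640 × €17.00 + 704 × €25.50) ÷ 60 = €1047.20.

€1047.20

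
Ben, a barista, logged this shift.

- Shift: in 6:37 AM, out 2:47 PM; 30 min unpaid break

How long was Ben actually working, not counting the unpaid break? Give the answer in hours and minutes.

Shift: 6:37 AM–2:47 PM = 8 h 10 min; less 30 min break → 7 h 40 min

7 h 40 min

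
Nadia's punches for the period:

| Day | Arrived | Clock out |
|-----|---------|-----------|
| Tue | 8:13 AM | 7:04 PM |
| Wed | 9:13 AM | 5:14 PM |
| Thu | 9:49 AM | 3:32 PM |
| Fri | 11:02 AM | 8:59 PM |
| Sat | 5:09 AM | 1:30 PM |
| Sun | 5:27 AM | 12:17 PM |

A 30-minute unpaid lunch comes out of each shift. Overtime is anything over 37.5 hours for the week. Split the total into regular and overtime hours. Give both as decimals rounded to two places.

Tue: 8:13 AM–7:04 PM = 10 h 51 min; less 30 min break → 10 h 21 min
Wed: 9:13 AM–5:14 PM = 8 h 1 min; less 30 min break → 7 h 31 min
Thu: 9:49 AM–3:32 PM = 5 h 43 min; less 30 min break → 5 h 13 min
Fri: 11:02 AM–8:59 PM = 9 h 57 min; less 30 min break → 9 h 27 min
Sat: 5:09 AM–1:30 PM = 8 h 21 min; less 30 min break → 7 h 51 min
Sun: 5:27 AM–12:17 PM = 6 h 50 min; less 30 min break → 6 h 20 min
Total worked: 46 h 43 min = 46.72 h.
Threshold 37.5 h → overtime 9 h 13 min, regular 37 h 30 min.

Regular 37.50 hours, overtime 9.22 hours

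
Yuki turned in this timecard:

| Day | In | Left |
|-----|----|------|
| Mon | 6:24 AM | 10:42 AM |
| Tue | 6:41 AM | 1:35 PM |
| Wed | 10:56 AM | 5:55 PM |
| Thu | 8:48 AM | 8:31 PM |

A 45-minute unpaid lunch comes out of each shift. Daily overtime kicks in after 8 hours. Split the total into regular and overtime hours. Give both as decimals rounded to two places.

Mon: 6:24 AM–10:42 AM = 4 h 18 min; less 45 min break → 3 h 33 min
Tue: 6:41 AM–1:35 PM = 6 h 54 min; less 45 min break → 6 h 9 min
Wed: 10:56 AM–5:55 PM = 6 h 59 min; less 45 min break → 6 h 14 min
Thu: 8:48 AM–8:31 PM = 11 h 43 min; less 45 min break → 10 h 58 min
Mon reg 3 h 33 min / OT 0 h 0 min; Tue reg 6 h 9 min / OT 0 h 0 min; Wed reg 6 h 14 min / OT 0 h 0 min; Thu reg 8 h 0 min / OT 2 h 58 min.
Totals: regular 23 h 56 min, overtime 2 h 58 min.

Regular 23.93 hours, overtime 2.97 hours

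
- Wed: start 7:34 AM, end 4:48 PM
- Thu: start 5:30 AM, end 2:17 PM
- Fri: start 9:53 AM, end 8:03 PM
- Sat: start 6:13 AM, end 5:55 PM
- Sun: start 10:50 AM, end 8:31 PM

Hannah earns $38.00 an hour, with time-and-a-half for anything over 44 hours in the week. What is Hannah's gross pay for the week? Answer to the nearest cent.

Wed: 7:34 AM–4:48 PM = 9 h 14 min
Thu: 5:30 AM–2:17 PM = 8 h 47 min
Fri: 9:53 AM–8:03 PM = 10 h 10 min
Sat: 6:13 AM–5:55 PM = 11 h 42 min
Sun: 10:50 AM–8:31 PM = 9 h 41 min
Total worked: 49 h 34 min = 2974 min.
Regular 44 h 0 min = 2640 min at $38.00/h; overtime 5 h 34 min = 334 min at $57.00/h.
Pay = (2640 × $38.00 + 334 × $57.00) ÷ 60 = $1989.30.

$1989.30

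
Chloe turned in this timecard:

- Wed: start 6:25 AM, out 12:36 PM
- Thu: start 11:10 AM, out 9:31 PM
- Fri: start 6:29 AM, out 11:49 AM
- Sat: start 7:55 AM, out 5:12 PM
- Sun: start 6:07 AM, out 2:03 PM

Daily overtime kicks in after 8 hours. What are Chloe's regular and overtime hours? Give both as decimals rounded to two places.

Wed: 6:25 AM–12:36 PM = 6 h 11 min
Thu: 11:10 AM–9:31 PM = 10 h 21 min
Fri: 6:29 AM–11:49 AM = 5 h 20 min
Sat: 7:55 AM–5:12 PM = 9 h 17 min
Sun: 6:07 AM–2:03 PM = 7 h 56 min
Wed reg 6 h 11 min / OT 0 h 0 min; Thu reg 8 h 0 min / OT 2 h 21 min; Fri reg 5 h 20 min / OT 0 h 0 min; Sat reg 8 h 0 min / OT 1 h 17 min; Sun reg 7 h 56 min / OT 0 h 0 min.
Totals: regular 35 h 27 min, overtime 3 h 38 min.

Regular 35.45 hours, overtime 3.63 hours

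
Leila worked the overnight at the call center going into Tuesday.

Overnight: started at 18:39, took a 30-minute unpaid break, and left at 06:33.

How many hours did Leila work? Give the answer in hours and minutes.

11 h 24 min

Overnight: 18:39 → midnight = 5 h 21 min; midnight → 06:33 = 6 h 33 min; span 11 h 54 min; less 30 min break → 11 h 24 min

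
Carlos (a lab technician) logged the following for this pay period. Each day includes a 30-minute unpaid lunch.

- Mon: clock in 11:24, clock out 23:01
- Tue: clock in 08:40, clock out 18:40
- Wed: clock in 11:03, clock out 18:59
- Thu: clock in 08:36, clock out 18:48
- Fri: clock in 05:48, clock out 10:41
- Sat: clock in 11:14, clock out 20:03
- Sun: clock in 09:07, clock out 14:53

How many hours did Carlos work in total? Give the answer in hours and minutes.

Mon: 11:24–23:01 = 11 h 37 min; less 30 min break → 11 h 7 min
Tue: 08:40–18:40 = 10 h 0 min; less 30 min break → 9 h 30 min
Wed: 11:03–18:59 = 7 h 56 min; less 30 min break → 7 h 26 min
Thu: 08:36–18:48 = 10 h 12 min; less 30 min break → 9 h 42 min
Fri: 05:48–10:41 = 4 h 53 min; less 30 min break → 4 h 23 min
Sat: 11:14–20:03 = 8 h 49 min; less 30 min break → 8 h 19 min
Sun: 09:07–14:53 = 5 h 46 min; less 30 min break → 5 h 16 min
Total: 11 h 7 min + 9 h 30 min + 7 h 26 min + 9 h 42 min + 4 h 23 min + 8 h 19 min + 5 h 16 min = 55 h 43 min.

55 h 43 min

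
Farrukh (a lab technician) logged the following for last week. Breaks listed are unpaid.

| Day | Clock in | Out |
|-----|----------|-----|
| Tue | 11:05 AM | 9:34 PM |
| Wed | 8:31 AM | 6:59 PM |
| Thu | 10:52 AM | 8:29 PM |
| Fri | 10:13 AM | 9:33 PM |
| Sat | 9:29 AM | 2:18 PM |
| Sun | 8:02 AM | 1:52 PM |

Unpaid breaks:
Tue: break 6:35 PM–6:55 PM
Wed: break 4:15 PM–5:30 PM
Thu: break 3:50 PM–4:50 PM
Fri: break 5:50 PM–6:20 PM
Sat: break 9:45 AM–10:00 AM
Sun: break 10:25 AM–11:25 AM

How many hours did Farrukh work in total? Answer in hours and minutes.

48 h 13 min

Tue: 11:05 AM–9:34 PM = 10 h 29 min; less 20 min break → 10 h 9 min
Wed: 8:31 AM–6:59 PM = 10 h 28 min; less 75 min break → 9 h 13 min
Thu: 10:52 AM–8:29 PM = 9 h 37 min; less 60 min break → 8 h 37 min
Fri: 10:13 AM–9:33 PM = 11 h 20 min; less 30 min break → 10 h 50 min
Sat: 9:29 AM–2:18 PM = 4 h 49 min; less 15 min break → 4 h 34 min
Sun: 8:02 AM–1:52 PM = 5 h 50 min; less 60 min break → 4 h 50 min
Total: 10 h 9 min + 9 h 13 min + 8 h 37 min + 10 h 50 min + 4 h 34 min + 4 h 50 min = 48 h 13 min.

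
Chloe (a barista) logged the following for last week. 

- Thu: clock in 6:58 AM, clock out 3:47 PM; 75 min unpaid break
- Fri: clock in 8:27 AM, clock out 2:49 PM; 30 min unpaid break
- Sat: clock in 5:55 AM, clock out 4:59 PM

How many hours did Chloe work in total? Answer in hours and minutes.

Thu: 6:58 AM–3:47 PM = 8 h 49 min; less 75 min break → 7 h 34 min
Fri: 8:27 AM–2:49 PM = 6 h 22 min; less 30 min break → 5 h 52 min
Sat: 5:55 AM–4:59 PM = 11 h 4 min
Total: 7 h 34 min + 5 h 52 min + 11 h 4 min = 24 h 30 min.

24 h 30 min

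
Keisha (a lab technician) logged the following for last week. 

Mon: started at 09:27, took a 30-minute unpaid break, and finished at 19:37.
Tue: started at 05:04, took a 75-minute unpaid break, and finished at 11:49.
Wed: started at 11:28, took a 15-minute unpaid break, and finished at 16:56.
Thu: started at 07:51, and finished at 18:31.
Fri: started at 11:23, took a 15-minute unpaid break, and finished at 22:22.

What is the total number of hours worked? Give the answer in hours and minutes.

41 h 47 min

Mon: 09:27–19:37 = 10 h 10 min; less 30 min break → 9 h 40 min
Tue: 05:04–11:49 = 6 h 45 min; less 75 min break → 5 h 30 min
Wed: 11:28–16:56 = 5 h 28 min; less 15 min break → 5 h 13 min
Thu: 07:51–18:31 = 10 h 40 min
Fri: 11:23–22:22 = 10 h 59 min; less 15 min break → 10 h 44 min
Total: 9 h 40 min + 5 h 30 min + 5 h 13 min + 10 h 40 min + 10 h 44 min = 41 h 47 min.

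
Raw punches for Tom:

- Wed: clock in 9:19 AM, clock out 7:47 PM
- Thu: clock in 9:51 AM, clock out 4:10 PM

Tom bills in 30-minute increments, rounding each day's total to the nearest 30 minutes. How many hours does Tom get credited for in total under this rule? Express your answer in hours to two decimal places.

17.00 hours

Wed: 9:19 AM–7:47 PM = 10 h 28 min → rounds to 10 h 30 min
Thu: 9:51 AM–4:10 PM = 6 h 19 min → rounds to 6 h 30 min
Total credited: 17 h 0 min.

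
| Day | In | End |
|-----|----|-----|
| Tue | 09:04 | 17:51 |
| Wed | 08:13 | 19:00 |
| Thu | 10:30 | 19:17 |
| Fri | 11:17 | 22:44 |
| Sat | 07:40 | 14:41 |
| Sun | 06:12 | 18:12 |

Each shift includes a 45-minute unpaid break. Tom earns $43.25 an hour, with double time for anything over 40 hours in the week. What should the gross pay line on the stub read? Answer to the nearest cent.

Tue: 09:04–17:51 = 8 h 47 min; less 45 min break → 8 h 2 min
Wed: 08:13–19:00 = 10 h 47 min; less 45 min break → 10 h 2 min
Thu: 10:30–19:17 = 8 h 47 min; less 45 min break → 8 h 2 min
Fri: 11:17–22:44 = 11 h 27 min; less 45 min break → 10 h 42 min
Sat: 07:40–14:41 = 7 h 1 min; less 45 min break → 6 h 16 min
Sun: 06:12–18:12 = 12 h 0 min; less 45 min break → 11 h 15 min
Total worked: 54 h 19 min = 3259 min.
Regular 40 h 0 min = 2400 min at $43.25/h; overtime 14 h 19 min = 859 min at $86.50/h.
Pay = (2400 × $43.25 + 859 × $86.50) ÷ 60 = $2968.39.

$2968.39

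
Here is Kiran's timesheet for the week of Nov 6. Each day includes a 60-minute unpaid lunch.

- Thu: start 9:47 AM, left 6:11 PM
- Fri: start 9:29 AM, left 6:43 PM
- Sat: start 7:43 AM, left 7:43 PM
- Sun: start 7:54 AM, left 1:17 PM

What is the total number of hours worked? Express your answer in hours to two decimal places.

Thu: 9:47 AM–6:11 PM = 8 h 24 min; less 60 min break → 7 h 24 min
Fri: 9:29 AM–6:43 PM = 9 h 14 min; less 60 min break → 8 h 14 min
Sat: 7:43 AM–7:43 PM = 12 h 0 min; less 60 min break → 11 h 0 min
Sun: 7:54 AM–1:17 PM = 5 h 23 min; less 60 min break → 4 h 23 min
Total: 7 h 24 min + 8 h 14 min + 11 h 0 min + 4 h 23 min = 31 h 1 min.

31.02 hours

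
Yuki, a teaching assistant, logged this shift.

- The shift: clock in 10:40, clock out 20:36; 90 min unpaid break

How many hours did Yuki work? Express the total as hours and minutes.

The shift: 10:40–20:36 = 9 h 56 min; less 90 min break → 8 h 26 min

8 h 26 min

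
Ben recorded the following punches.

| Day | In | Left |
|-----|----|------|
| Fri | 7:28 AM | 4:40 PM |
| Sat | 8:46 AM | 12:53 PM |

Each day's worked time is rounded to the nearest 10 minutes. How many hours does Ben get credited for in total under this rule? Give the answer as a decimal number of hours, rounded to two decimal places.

13.33 hours

Fri: 7:28 AM–4:40 PM = 9 h 12 min → rounds to 9 h 10 min
Sat: 8:46 AM–12:53 PM = 4 h 7 min → rounds to 4 h 10 min
Total credited: 13 h 20 min.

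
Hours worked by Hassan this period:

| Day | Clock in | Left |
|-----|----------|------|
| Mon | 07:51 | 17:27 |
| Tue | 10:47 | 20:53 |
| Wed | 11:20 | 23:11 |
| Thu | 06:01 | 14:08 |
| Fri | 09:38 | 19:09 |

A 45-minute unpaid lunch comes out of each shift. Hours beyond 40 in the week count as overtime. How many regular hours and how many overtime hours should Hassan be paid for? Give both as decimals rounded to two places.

Regular 40.00 hours, overtime 5.43 hours

Mon: 07:51–17:27 = 9 h 36 min; less 45 min break → 8 h 51 min
Tue: 10:47–20:53 = 10 h 6 min; less 45 min break → 9 h 21 min
Wed: 11:20–23:11 = 11 h 51 min; less 45 min break → 11 h 6 min
Thu: 06:01–14:08 = 8 h 7 min; less 45 min break → 7 h 22 min
Fri: 09:38–19:09 = 9 h 31 min; less 45 min break → 8 h 46 min
Total worked: 45 h 26 min = 45.43 h.
Threshold 40 h → overtime 5 h 26 min, regular 40 h 0 min.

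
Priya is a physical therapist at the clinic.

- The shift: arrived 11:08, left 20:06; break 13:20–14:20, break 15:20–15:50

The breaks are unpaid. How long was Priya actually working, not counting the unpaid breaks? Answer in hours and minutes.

7 h 28 min

The shift: 11:08–20:06 = 8 h 58 min; less 90 min break → 7 h 28 min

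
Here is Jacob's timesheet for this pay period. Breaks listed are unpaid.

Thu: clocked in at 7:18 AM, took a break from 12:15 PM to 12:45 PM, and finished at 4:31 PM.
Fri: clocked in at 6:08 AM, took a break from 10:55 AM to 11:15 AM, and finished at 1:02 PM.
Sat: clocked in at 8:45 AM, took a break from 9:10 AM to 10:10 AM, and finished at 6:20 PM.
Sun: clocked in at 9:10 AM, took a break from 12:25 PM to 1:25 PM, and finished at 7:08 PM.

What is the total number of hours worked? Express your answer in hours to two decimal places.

Thu: 7:18 AM–4:31 PM = 9 h 13 min; less 30 min break → 8 h 43 min
Fri: 6:08 AM–1:02 PM = 6 h 54 min; less 20 min break → 6 h 34 min
Sat: 8:45 AM–6:20 PM = 9 h 35 min; less 60 min break → 8 h 35 min
Sun: 9:10 AM–7:08 PM = 9 h 58 min; less 60 min break → 8 h 58 min
Total: 8 h 43 min + 6 h 34 min + 8 h 35 min + 8 h 58 min = 32 h 50 min.

32.83 hours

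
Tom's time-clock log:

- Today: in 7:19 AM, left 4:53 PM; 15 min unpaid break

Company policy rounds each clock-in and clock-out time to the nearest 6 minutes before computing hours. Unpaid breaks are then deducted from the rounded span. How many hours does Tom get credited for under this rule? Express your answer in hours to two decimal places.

Today: in 7:19 AM→7:18 AM, out 4:53 PM→4:54 PM; 9 h 36 min − 15 min = 9 h 21 min

9.35 hours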